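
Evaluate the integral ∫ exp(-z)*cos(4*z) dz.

4*exp(-z)*sin(4*z)/17 - exp(-z)*cos(4*z)/17 + C

Let I denote the integral. Integrate by parts with u = cos(4*z), dv = exp(-z) dz, so v = -exp(-z): I = -exp(-z)*cos(4*z) − 4·∫ exp(-z)*sin(4*z) dz.
Apply parts again with u = sin(4*z), dv = exp(-z) dz: ∫ exp(-z)*sin(4*z) dz = -exp(-z)*sin(4*z) + 4·I. Substituting back brings back I: I = 4*exp(-z)*sin(4*z) - exp(-z)*cos(4*z) − 16·I.
Solving for I: (1 + 16)·I equals the remaining terms, so I = (1/17)·(4*exp(-z)*sin(4*z) - exp(-z)*cos(4*z)).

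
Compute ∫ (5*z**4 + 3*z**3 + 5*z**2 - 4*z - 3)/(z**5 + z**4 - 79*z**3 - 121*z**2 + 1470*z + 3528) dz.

3312*log(z - 7)/385 - 809*log(z - 6)/130 + 21*log(z + 3)/20 - 1181*log(z + 4)/330 + 5623*log(z + 7)/1092 + C

Factor the denominator: (z - 7)*(z - 6)*(z + 3)*(z + 4)*(z + 7).
Partial-fraction decomposition: 5623/(1092*(z + 7)) - 1181/(330*(z + 4)) + 21/(20*(z + 3)) - 809/(130*(z - 6)) + 3312/(385*(z - 7)).
Integrate each term: A/(z−a) contributes A·log|z−a|.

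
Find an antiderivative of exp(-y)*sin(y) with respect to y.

Let I denote the integral. Integrate by parts with u = sin(y), dv = exp(-y) dy, so v = -exp(-y): I = -exp(-y)*sin(y) + ∫ exp(-y)*cos(y) dy.
Apply parts again with u = cos(y), dv = exp(-y) dy: ∫ exp(-y)*cos(y) dy = -exp(-y)*cos(y) − I. Substituting back brings back I: I = -exp(-y)*sin(y) - exp(-y)*cos(y) − I.
Solving for I: (1 + 1)·I equals the remaining terms, so I = (1/2)·(-exp(-y)*sin(y) - exp(-y)*cos(y)).

-exp(-y)*sin(y)/2 - exp(-y)*cos(y)/2 + C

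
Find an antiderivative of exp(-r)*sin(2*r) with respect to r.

-exp(-r)*sin(2*r)/5 - 2*exp(-r)*cos(2*r)/5 + C

Let I denote the integral. Integrate by parts with u = sin(2*r), dv = exp(-r) dr, so v = -exp(-r): I = -exp(-r)*sin(2*r) + 2·∫ exp(-r)*cos(2*r) dr.
Apply parts again with u = cos(2*r), dv = exp(-r) dr: ∫ exp(-r)*cos(2*r) dr = -exp(-r)*cos(2*r) − 2·I. Substituting back brings back I: I = -exp(-r)*sin(2*r) - 2*exp(-r)*cos(2*r) − 4·I.
Solving for I: (1 + 4)·I equals the remaining terms, so I = (1/5)·(-exp(-r)*sin(2*r) - 2*exp(-r)*cos(2*r)).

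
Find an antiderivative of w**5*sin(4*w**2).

Let u = w², du = 2w dw; rewrite as (1/2)∫ u^2·sin(4u) du.
Now integrate by parts 2 times.

-w**4*cos(4*w**2)/8 + w**2*sin(4*w**2)/16 + cos(4*w**2)/64 + C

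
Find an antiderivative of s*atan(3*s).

Use integration by parts with u = arctan(3*s), dv = s ds.
Then du = 3/(9*s**2 + 1) ds.

s**2*atan(3*s)/2 - s/6 + atan(3*s)/18 + C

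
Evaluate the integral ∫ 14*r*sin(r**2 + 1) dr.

Let u = r**2 + 1, so du = (2*r) dr.
Rewriting, the integral becomes 7·∫ sin(u) du = 7·-cos(u).
Substituting back, u = r**2 + 1.

-7*cos(r**2 + 1) + C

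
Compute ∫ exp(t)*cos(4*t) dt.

Let I denote the integral. Integrate by parts with u = cos(4*t), dv = exp(t) dt, so v = exp(t): I = exp(t)*cos(4*t) + 4·∫ exp(t)*sin(4*t) dt.
Apply parts again with u = sin(4*t), dv = exp(t) dt: ∫ exp(t)*sin(4*t) dt = exp(t)*sin(4*t) − 4·I. Substituting back brings back I: I = 4*exp(t)*sin(4*t) + exp(t)*cos(4*t) − 16·I.
Solving for I: (1 + 16)·I equals the remaining terms, so I = (1/17)·(4*exp(t)*sin(4*t) + exp(t)*cos(4*t)).

4*exp(t)*sin(4*t)/17 + exp(t)*cos(4*t)/17 + C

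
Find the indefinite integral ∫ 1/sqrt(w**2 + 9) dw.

log(w + sqrt(w**2 + 9)) + C

Substitute w = 3·tan(θ), so dw = 3·sec(θ)^2 dθ and the radical becomes sqrt(w**2 + 9) = 3·sec(θ) by the Pythagorean identity.
Integrate the resulting trig expression in θ, then back-substitute tan(θ) = w/3, sec(θ) = sqrt(w**2 + 9)/3 (absorbing any constant into C).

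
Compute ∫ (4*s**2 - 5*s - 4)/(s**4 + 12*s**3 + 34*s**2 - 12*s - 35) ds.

Factor the denominator: (s - 1)*(s + 1)*(s + 5)*(s + 7).
Partial-fraction decomposition: -227/(96*(s + 7)) + 121/(48*(s + 5)) - 5/(48*(s + 1)) - 5/(96*(s - 1)).
Integrate each term: A/(s−a) contributes A·log|s−a|.

-5*log(s - 1)/96 - 5*log(s + 1)/48 + 121*log(s + 5)/48 - 227*log(s + 7)/96 + C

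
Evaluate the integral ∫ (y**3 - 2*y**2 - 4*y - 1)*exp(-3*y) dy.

(-9*y**3 + 9*y**2 + 42*y + 23)*exp(-3*y)/27 + C

Use integration by parts with u = y**3 - 2*y**2 - 4*y - 1, dv = exp(-3*y) dy, so v = -exp(-3*y)/3.
Apply parts 3 times (tabular method): alternate signs, differentiate u down to 0, integrate dv up.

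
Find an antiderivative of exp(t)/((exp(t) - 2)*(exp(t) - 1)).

log(exp(t) - 2) - log(exp(t) - 1) + C

Let u = e^t, du = e^t dt.
The integral becomes ∫ du/((u-2)(u-1)); decompose into partial fractions.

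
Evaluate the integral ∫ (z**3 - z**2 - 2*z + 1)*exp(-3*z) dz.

(-3*z**3 + 6*z - 1)*exp(-3*z)/9 + C

Use integration by parts with u = z**3 - z**2 - 2*z + 1, dv = exp(-3*z) dz, so v = -exp(-3*z)/3.
Apply parts 3 times (tabular method): alternate signs, differentiate u down to 0, integrate dv up.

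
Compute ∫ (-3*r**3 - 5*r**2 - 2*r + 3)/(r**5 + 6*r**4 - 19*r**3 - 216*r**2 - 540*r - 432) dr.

-31*log(r - 6)/240 - 11*log(r + 2)/16 - 16*log(r + 3)/3 + 123*log(r + 4)/20 - 5/(r + 3) + C

Factor the denominator: (r - 6)*(r + 2)*(r + 3)**2*(r + 4).
Partial-fraction decomposition: 123/(20*(r + 4)) - 16/(3*(r + 3)) + 5/(r + 3)**2 - 11/(16*(r + 2)) - 31/(240*(r - 6)).
Integrate each term; A/(r−a) gives A·log|r−a|; A/(r−a)² gives −A/(r−a).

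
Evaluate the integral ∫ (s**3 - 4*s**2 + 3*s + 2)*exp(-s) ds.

Use integration by parts with u = s**3 - 4*s**2 + 3*s + 2, dv = exp(-s) ds, so v = -exp(-s).
Apply parts 3 times (tabular method): alternate signs, differentiate u down to 0, integrate dv up.

(-s**3 + s**2 - s - 3)*exp(-s) + C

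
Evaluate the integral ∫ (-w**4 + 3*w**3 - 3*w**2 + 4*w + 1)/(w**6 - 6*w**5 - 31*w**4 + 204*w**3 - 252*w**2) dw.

-101*log(w)/5292 - 149*log(w - 7)/1274 + 7*log(w - 3)/162 + log(w - 2)/32 + 2075*log(w + 6)/33696 + 1/(252*w) + C

Factor the denominator: w**2*(w - 7)*(w - 3)*(w - 2)*(w + 6).
Partial-fraction decomposition: 2075/(33696*(w + 6)) + 1/(32*(w - 2)) + 7/(162*(w - 3)) - 149/(1274*(w - 7)) - 101/(5292*w) - 1/(252*w**2).
Integrate each term; A/(w−a) gives A·log|w−a|; A/(w−a)² gives −A/(w−a).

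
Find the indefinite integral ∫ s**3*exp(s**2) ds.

Let u = s², du = 2s ds; rewrite as (1/2)∫ u^1·exp(1u) du.
Now integrate by parts 1 time.

(s**2 - 1)*exp(s**2)/2 + C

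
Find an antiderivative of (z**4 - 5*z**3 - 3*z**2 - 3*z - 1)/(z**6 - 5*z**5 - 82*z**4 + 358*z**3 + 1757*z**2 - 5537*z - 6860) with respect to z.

Factor the denominator: (z - 7)**2*(z - 4)*(z + 1)*(z + 5)*(z + 7).
Partial-fraction decomposition: -3989/(25872*(z + 7)) + 1189/(10368*(z + 5)) - 1/(1536*(z + 1)) - 25/(891*(z - 4)) + 46205/(677376*(z - 7)) + 517/(4032*(z - 7)**2).
Integrate each term; A/(z−a) gives A·log|z−a|; A/(z−a)² gives −A/(z−a).

46205*log(z - 7)/677376 - 25*log(z - 4)/891 - log(z + 1)/1536 + 1189*log(z + 5)/10368 - 3989*log(z + 7)/25872 - 517/(4032*z - 28224) + C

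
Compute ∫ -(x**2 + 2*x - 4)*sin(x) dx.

x**2*cos(x) - 2*x*sin(x) + 2*x*cos(x) - 2*sin(x) - 6*cos(x) + C

Use integration by parts with u = x**2 + 2*x - 4, dv = -sin(x) dx, so v = cos(x).
Apply parts 2 times (tabular method): alternate signs, differentiate u down to 0, integrate dv up.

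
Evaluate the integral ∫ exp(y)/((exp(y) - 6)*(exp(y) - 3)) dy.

Let u = e^y, du = e^y dy.
The integral becomes ∫ du/((u-6)(u-3)); decompose into partial fractions.

log(exp(y) - 6)/3 - log(exp(y) - 3)/3 + C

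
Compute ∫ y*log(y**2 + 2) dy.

Let u = y**2 + 2, so du = (2*y) dy.
The integral becomes (1/2)·∫ log(u) du; integrate by parts with u′=log(u), dv′=du.

y**2*log(y**2 + 2)/2 - y**2/2 + log(y**2 + 2) + C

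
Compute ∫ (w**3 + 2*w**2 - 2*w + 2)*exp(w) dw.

(w**3 - w**2 + 2)*exp(w) + C

Use integration by parts with u = w**3 + 2*w**2 - 2*w + 2, dv = exp(w) dw, so v = exp(w).
Apply parts 3 times (tabular method): alternate signs, differentiate u down to 0, integrate dv up.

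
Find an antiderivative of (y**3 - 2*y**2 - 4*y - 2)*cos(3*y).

y**3*sin(3*y)/3 - 2*y**2*sin(3*y)/3 + y**2*cos(3*y)/3 - 14*y*sin(3*y)/9 - 4*y*cos(3*y)/9 - 14*sin(3*y)/27 - 14*cos(3*y)/27 + C

Use integration by parts with u = y**3 - 2*y**2 - 4*y - 2, dv = cos(3*y) dy, so v = sin(3*y)/3.
Apply parts 3 times (tabular method): alternate signs, differentiate u down to 0, integrate dv up.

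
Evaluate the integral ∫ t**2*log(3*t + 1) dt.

t**3*log(3*t + 1)/3 - t**3/9 + t**2/18 - t/27 + log(3*t + 1)/81 + C

Use integration by parts with u = log(3*t + 1), dv = t**2 dt.
Then du = 3/(3*t + 1) dt and v = t**3/3.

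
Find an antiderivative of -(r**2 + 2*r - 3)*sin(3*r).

Use integration by parts with u = r**2 + 2*r - 3, dv = -sin(3*r) dr, so v = cos(3*r)/3.
Apply parts 2 times (tabular method): alternate signs, differentiate u down to 0, integrate dv up.

r**2*cos(3*r)/3 - 2*r*sin(3*r)/9 + 2*r*cos(3*r)/3 - 2*sin(3*r)/9 - 29*cos(3*r)/27 + C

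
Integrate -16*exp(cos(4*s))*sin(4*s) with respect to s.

Let u = cos(4*s), so du = (-4*sin(4*s)) ds.
Rewriting, the integral becomes 4·∫ e^u du = 4·e^u.
Substituting back, u = cos(4*s).

4*exp(cos(4*s)) + C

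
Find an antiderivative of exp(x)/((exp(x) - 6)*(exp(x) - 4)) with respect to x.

Let u = e^x, du = e^x dx.
The integral becomes ∫ du/((u-6)(u-4)); decompose into partial fractions.

log(exp(x) - 6)/2 - log(exp(x) - 4)/2 + C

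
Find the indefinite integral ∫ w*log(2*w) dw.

Use integration by parts with u = log(2*w), dv = w dw.
Then du = 1/w dw and v = w**2/2.

w**2*(log(w) + log(2))/2 - w**2/4 + C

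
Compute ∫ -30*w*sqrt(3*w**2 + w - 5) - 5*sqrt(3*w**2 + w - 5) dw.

-10*(3*w**2 + w - 5)**(3/2)/3 + C

Let u = 3*w**2 + w - 5, so du = (6*w + 1) dw.
Rewriting, the integral becomes -5·∫ √u du = -5·(2/3)u^(3/2).
Substituting back, u = 3*w**2 + w - 5.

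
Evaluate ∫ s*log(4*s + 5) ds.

s**2*log(4*s + 5)/2 - s**2/4 + 5*s/8 - 25*log(4*s + 5)/32 + C

Use integration by parts with u = log(4*s + 5), dv = s ds.
Then du = 4/(4*s + 5) ds and v = s**2/2.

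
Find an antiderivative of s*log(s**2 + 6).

Let u = s**2 + 6, so du = (2*s) ds.
The integral becomes (1/2)·∫ log(u) du; integrate by parts with u′=log(u), dv′=du.

s**2*log(s**2 + 6)/2 - s**2/2 + 3*log(s**2 + 6) + C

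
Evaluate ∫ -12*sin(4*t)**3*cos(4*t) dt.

Let u = sin(4*t), so du = (4*cos(4*t)) dt.
Rewriting, the integral becomes -3·∫ u^3 du = -3·u^4/4.
Substituting back, u = sin(4*t).

-3*sin(4*t)**4/4 + C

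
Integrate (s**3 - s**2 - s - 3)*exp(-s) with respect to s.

Use integration by parts with u = s**3 - s**2 - s - 3, dv = exp(-s) ds, so v = -exp(-s).
Apply parts 3 times (tabular method): alternate signs, differentiate u down to 0, integrate dv up.

(-s**3 - 2*s**2 - 3*s)*exp(-s) + C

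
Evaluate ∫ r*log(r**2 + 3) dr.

Let u = r**2 + 3, so du = (2*r) dr.
The integral becomes (1/2)·∫ log(u) du; integrate by parts with u′=log(u), dv′=du.

r**2*log(r**2 + 3)/2 - r**2/2 + 3*log(r**2 + 3)/2 + C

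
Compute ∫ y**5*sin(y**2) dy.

Let u = y², du = 2y dy; rewrite as (1/2)∫ u^2·sin(1u) du.
Now integrate by parts 2 times.

-y**4*cos(y**2)/2 + y**2*sin(y**2) + cos(y**2) + C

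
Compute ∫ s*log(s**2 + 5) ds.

s**2*log(s**2 + 5)/2 - s**2/2 + 5*log(s**2 + 5)/2 + C

Let u = s**2 + 5, so du = (2*s) ds.
The integral becomes (1/2)·∫ log(u) du; integrate by parts with u′=log(u), dv′=du.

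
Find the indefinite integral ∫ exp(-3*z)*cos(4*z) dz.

4*exp(-3*z)*sin(4*z)/25 - 3*exp(-3*z)*cos(4*z)/25 + C

Let I denote the integral. Integrate by parts with u = cos(4*z), dv = exp(-3*z) dz, so v = -exp(-3*z)/3: I = -exp(-3*z)*cos(4*z)/3 − (4/3)·∫ exp(-3*z)*sin(4*z) dz.
Apply parts again with u = sin(4*z), dv = exp(-3*z) dz: ∫ exp(-3*z)*sin(4*z) dz = -exp(-3*z)*sin(4*z)/3 + (4/3)·I. Substituting back brings back I: I = 4*exp(-3*z)*sin(4*z)/9 - exp(-3*z)*cos(4*z)/3 − (16/9)·I.
Solving for I: (1 + 16/9)·I equals the remaining terms, so I = (9/25)·(4*exp(-3*z)*sin(4*z)/9 - exp(-3*z)*cos(4*z)/3).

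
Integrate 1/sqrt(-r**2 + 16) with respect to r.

Substitute r = 4·sin(θ), so dr = 4·cos(θ) dθ and the radical becomes sqrt(-r**2 + 16) = 4·cos(θ) by the Pythagorean identity.
Integrate the resulting trig expression in θ, then back-substitute θ = asin(r/4), sin(θ) = r/4, cos(θ) = sqrt(-r**2 + 16)/4 (absorbing any constant into C).

asin(r/4) + C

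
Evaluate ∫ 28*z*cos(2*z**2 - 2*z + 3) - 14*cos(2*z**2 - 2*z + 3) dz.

Let u = 2*z**2 - 2*z + 3, so du = (4*z - 2) dz.
Rewriting, the integral becomes 7·∫ cos(u) du = 7·sin(u).
Substituting back, u = 2*z**2 - 2*z + 3.

7*sin(2*z**2 - 2*z + 3) + C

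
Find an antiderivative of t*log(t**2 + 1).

t**2*log(t**2 + 1)/2 - t**2/2 + log(t**2 + 1)/2 + C

Let u = t**2 + 1, so du = (2*t) dt.
The integral becomes (1/2)·∫ log(u) du; integrate by parts with u′=log(u), dv′=du.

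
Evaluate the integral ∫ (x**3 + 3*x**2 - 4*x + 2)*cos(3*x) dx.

x**3*sin(3*x)/3 + x**2*sin(3*x) + x**2*cos(3*x)/3 - 14*x*sin(3*x)/9 + 2*x*cos(3*x)/3 + 4*sin(3*x)/9 - 14*cos(3*x)/27 + C

Use integration by parts with u = x**3 + 3*x**2 - 4*x + 2, dv = cos(3*x) dx, so v = sin(3*x)/3.
Apply parts 3 times (tabular method): alternate signs, differentiate u down to 0, integrate dv up.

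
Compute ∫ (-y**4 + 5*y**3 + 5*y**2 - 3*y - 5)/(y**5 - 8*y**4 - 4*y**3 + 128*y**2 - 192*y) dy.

Factor the denominator: y*(y - 6)*(y - 4)*(y - 2)*(y + 4).
Partial-fraction decomposition: -163/(640*(y + 4)) + 11/(32*(y - 2)) - 127/(128*(y - 4)) - 59/(480*(y - 6)) + 5/(192*y).
Integrate each term: A/(y−a) contributes A·log|y−a|.

5*log(y)/192 - 59*log(y - 6)/480 - 127*log(y - 4)/128 + 11*log(y - 2)/32 - 163*log(y + 4)/640 + C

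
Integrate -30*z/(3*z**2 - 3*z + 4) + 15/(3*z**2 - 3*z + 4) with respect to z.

-5*log(3*z**2 - 3*z + 4) + C

Let u = 3*z**2 - 3*z + 4, so du = (6*z - 3) dz.
Rewriting, the integral becomes -5·∫ 1/u du = -5·log(u).
Substituting back, u = 3*z**2 - 3*z + 4.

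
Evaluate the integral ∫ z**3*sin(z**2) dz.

Let u = z², du = 2z dz; rewrite as (1/2)∫ u^1·sin(1u) du.
Now integrate by parts 1 time.

-z**2*cos(z**2)/2 + sin(z**2)/2 + C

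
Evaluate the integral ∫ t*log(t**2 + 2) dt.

t**2*log(t**2 + 2)/2 - t**2/2 + log(t**2 + 2) + C

Let u = t**2 + 2, so du = (2*t) dt.
The integral becomes (1/2)·∫ log(u) du; integrate by parts with u′=log(u), dv′=du.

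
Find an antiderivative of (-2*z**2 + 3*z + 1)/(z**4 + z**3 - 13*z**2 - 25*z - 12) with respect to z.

-19*log(z - 4)/175 - 41*log(z + 1)/50 + 13*log(z + 3)/14 - 2/(5*z + 5) + C

Factor the denominator: (z - 4)*(z + 1)**2*(z + 3).
Partial-fraction decomposition: 13/(14*(z + 3)) - 41/(50*(z + 1)) + 2/(5*(z + 1)**2) - 19/(175*(z - 4)).
Integrate each term; A/(z−a) gives A·log|z−a|; A/(z−a)² gives −A/(z−a).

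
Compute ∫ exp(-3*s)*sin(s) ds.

-3*exp(-3*s)*sin(s)/10 - exp(-3*s)*cos(s)/10 + C

Let I denote the integral. Integrate by parts with u = sin(s), dv = exp(-3*s) ds, so v = -exp(-3*s)/3: I = -exp(-3*s)*sin(s)/3 + (1/3)·∫ exp(-3*s)*cos(s) ds.
Apply parts again with u = cos(s), dv = exp(-3*s) ds: ∫ exp(-3*s)*cos(s) ds = -exp(-3*s)*cos(s)/3 − (1/3)·I. Substituting back brings back I: I = -exp(-3*s)*sin(s)/3 - exp(-3*s)*cos(s)/9 − (1/9)·I.
Solving for I: (1 + 1/9)·I equals the remaining terms, so I = (9/10)·(-exp(-3*s)*sin(s)/3 - exp(-3*s)*cos(s)/9).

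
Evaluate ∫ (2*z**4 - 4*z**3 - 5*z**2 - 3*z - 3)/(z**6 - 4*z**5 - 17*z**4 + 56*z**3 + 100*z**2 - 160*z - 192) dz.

Factor the denominator: (z - 4)**2*(z - 2)*(z + 1)*(z + 2)*(z + 3).
Partial-fraction decomposition: -33/(70*(z + 3)) + 47/(144*(z + 2)) - 1/(150*(z + 1)) - 29/(240*(z - 2)) + 1717/(6300*(z - 4)) + 23/(60*(z - 4)**2).
Integrate each term; A/(z−a) gives A·log|z−a|; A/(z−a)² gives −A/(z−a).

1717*log(z - 4)/6300 - 29*log(z - 2)/240 - log(z + 1)/150 + 47*log(z + 2)/144 - 33*log(z + 3)/70 - 23/(60*z - 240) + C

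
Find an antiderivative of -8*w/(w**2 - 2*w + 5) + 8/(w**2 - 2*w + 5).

Let u = w**2 - 2*w + 5, so du = (2*w - 2) dw.
Rewriting, the integral becomes -4·∫ 1/u du = -4·log(u).
Substituting back, u = w**2 - 2*w + 5.

-4*log(w**2 - 2*w + 5) + C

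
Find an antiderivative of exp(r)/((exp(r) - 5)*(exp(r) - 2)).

log(exp(r) - 5)/3 - log(exp(r) - 2)/3 + C

Let u = e^r, du = e^r dr.
The integral becomes ∫ du/((u-2)(u-5)); decompose into partial fractions.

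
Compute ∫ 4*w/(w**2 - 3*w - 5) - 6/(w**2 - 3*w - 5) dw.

2*log(w**2 - 3*w - 5) + C

Let u = w**2 - 3*w - 5, so du = (2*w - 3) dw.
Rewriting, the integral becomes 2·∫ 1/u du = 2·log(u).
Substituting back, u = w**2 - 3*w - 5.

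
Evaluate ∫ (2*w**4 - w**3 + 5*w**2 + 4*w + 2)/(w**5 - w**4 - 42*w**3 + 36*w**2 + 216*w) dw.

log(w)/108 + 1291*log(w - 6)/864 - 194*log(w - 3)/405 - 27*log(w + 2)/160 + 1483*log(w + 6)/1296 + C

Factor the denominator: w*(w - 6)*(w - 3)*(w + 2)*(w + 6).
Partial-fraction decomposition: 1483/(1296*(w + 6)) - 27/(160*(w + 2)) - 194/(405*(w - 3)) + 1291/(864*(w - 6)) + 1/(108*w).
Integrate each term: A/(w−a) contributes A·log|w−a|.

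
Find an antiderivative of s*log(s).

Use integration by parts with u = log(s), dv = s ds.
Then du = 1/s ds and v = s**2/2.

s**2*log(s)/2 - s**2/4 + C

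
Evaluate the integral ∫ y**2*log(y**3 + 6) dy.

Let u = y**3 + 6, so du = (3*y**2) dy.
The integral becomes (1/3)·∫ log(u) du; integrate by parts with u′=log(u), dv′=du.

y**3*log(y**3 + 6)/3 - y**3/3 + 2*log(y**3 + 6) + C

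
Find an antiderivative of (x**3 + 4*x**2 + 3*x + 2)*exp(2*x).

Use integration by parts with u = x**3 + 4*x**2 + 3*x + 2, dv = exp(2*x) dx, so v = exp(2*x)/2.
Apply parts 3 times (tabular method): alternate signs, differentiate u down to 0, integrate dv up.

(4*x**3 + 10*x**2 + 2*x + 7)*exp(2*x)/8 + C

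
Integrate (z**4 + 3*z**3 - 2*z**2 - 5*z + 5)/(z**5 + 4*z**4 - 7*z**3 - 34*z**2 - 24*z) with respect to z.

Factor the denominator: z*(z - 3)*(z + 1)*(z + 2)*(z + 4).
Partial-fraction decomposition: 19/(56*(z + 4)) + 1/(20*(z + 2)) + 1/(2*(z + 1)) + 67/(210*(z - 3)) - 5/(24*z).
Integrate each term: A/(z−a) contributes A·log|z−a|.

-5*log(z)/24 + 67*log(z - 3)/210 + log(z + 1)/2 + log(z + 2)/20 + 19*log(z + 4)/56 + C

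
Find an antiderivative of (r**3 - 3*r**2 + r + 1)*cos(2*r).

Use integration by parts with u = r**3 - 3*r**2 + r + 1, dv = cos(2*r) dr, so v = sin(2*r)/2.
Apply parts 3 times (tabular method): alternate signs, differentiate u down to 0, integrate dv up.

r**3*sin(2*r)/2 - 3*r**2*sin(2*r)/2 + 3*r**2*cos(2*r)/4 - r*sin(2*r)/4 - 3*r*cos(2*r)/2 + 5*sin(2*r)/4 - cos(2*r)/8 + C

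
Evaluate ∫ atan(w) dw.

Use integration by parts with u = arctan(w), dv = dw.
Then du = 1/(w**2 + 1) dw.

w*atan(w) - log(w**2 + 1)/2 + C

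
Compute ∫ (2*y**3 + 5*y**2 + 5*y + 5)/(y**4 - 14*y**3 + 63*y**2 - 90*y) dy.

-log(y)/18 + 647*log(y - 6)/18 - 81*log(y - 5)/2 + 119*log(y - 3)/18 + C

Factor the denominator: y*(y - 6)*(y - 5)*(y - 3).
Partial-fraction decomposition: 119/(18*(y - 3)) - 81/(2*(y - 5)) + 647/(18*(y - 6)) - 1/(18*y).
Integrate each term: A/(y−a) contributes A·log|y−a|.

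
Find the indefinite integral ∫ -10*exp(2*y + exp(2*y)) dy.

Let u = exp(2*y), so du = (2*exp(2*y)) dy.
Rewriting, the integral becomes -5·∫ e^u du = -5·e^u.
Substituting back, u = exp(2*y).

-5*exp(exp(2*y)) + C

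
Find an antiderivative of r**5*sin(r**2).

-r**4*cos(r**2)/2 + r**2*sin(r**2) + cos(r**2) + C

Let u = r², du = 2r dr; rewrite as (1/2)∫ u^2·sin(1u) du.
Now integrate by parts 2 times.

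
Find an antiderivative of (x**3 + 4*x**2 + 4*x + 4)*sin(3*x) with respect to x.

-x**3*cos(3*x)/3 + x**2*sin(3*x)/3 - 4*x**2*cos(3*x)/3 + 8*x*sin(3*x)/9 - 10*x*cos(3*x)/9 + 10*sin(3*x)/27 - 28*cos(3*x)/27 + C

Use integration by parts with u = x**3 + 4*x**2 + 4*x + 4, dv = sin(3*x) dx, so v = -cos(3*x)/3.
Apply parts 3 times (tabular method): alternate signs, differentiate u down to 0, integrate dv up.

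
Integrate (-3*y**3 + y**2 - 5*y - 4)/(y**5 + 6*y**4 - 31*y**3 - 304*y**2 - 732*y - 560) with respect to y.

-1019*log(y - 7)/10692 + 313*log(y + 2)/243 - 56*log(y + 4)/11 + 421*log(y + 5)/108 + 17/(27*y + 54) + C

Factor the denominator: (y - 7)*(y + 2)**2*(y + 4)*(y + 5).
Partial-fraction decomposition: 421/(108*(y + 5)) - 56/(11*(y + 4)) + 313/(243*(y + 2)) - 17/(27*(y + 2)**2) - 1019/(10692*(y - 7)).
Integrate each term; A/(y−a) gives A·log|y−a|; A/(y−a)² gives −A/(y−a).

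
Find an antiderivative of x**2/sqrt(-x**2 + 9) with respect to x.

Substitute x = 3·sin(θ), so dx = 3·cos(θ) dθ and the radical becomes sqrt(-x**2 + 9) = 3·cos(θ) by the Pythagorean identity.
Integrate the resulting trig expression in θ, then back-substitute θ = asin(x/3), sin(θ) = x/3, cos(θ) = sqrt(-x**2 + 9)/3 (absorbing any constant into C).

-x*sqrt(-x**2 + 9)/2 + 9*asin(x/3)/2 + C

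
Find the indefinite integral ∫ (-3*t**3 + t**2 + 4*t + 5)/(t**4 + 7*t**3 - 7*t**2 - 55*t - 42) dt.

-11*log(t - 3)/40 - 5*log(t + 1)/24 + log(t + 2) - 211*log(t + 7)/60 + C

Factor the denominator: (t - 3)*(t + 1)*(t + 2)*(t + 7).
Partial-fraction decomposition: -211/(60*(t + 7)) + 1/(t + 2) - 5/(24*(t + 1)) - 11/(40*(t - 3)).
Integrate each term: A/(t−a) contributes A·log|t−a|.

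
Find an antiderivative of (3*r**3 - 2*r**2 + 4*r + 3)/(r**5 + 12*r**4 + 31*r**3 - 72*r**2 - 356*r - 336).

Factor the denominator: (r - 3)*(r + 2)**2*(r + 4)*(r + 7).
Partial-fraction decomposition: -192/(125*(r + 7)) + 79/(28*(r + 4)) - 133/(100*(r + 2)) + 37/(50*(r + 2)**2) + 39/(875*(r - 3)).
Integrate each term; A/(r−a) gives A·log|r−a|; A/(r−a)² gives −A/(r−a).

39*log(r - 3)/875 - 133*log(r + 2)/100 + 79*log(r + 4)/28 - 192*log(r + 7)/125 - 37/(50*r + 100) + C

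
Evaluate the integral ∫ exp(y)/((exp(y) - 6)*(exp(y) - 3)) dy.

Let u = e^y, du = e^y dy.
The integral becomes ∫ du/((u-3)(u-6)); decompose into partial fractions.

log(exp(y) - 6)/3 - log(exp(y) - 3)/3 + C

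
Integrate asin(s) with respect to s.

Use integration by parts with u = arcsin(s), dv = ds.
Then du = 1/sqrt(-s**2 + 1) ds.

s*asin(s) + sqrt(-s**2 + 1) + C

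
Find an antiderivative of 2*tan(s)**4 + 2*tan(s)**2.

2*tan(s)**3/3 + C

Let u = tan(s), so du = (tan(s)**2 + 1) ds.
Rewriting, the integral becomes 2·∫ u^2 du = 2·u^3/3.
Substituting back, u = tan(s).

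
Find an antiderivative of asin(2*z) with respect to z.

z*asin(2*z) + sqrt(-4*z**2 + 1)/2 + C

Use integration by parts with u = arcsin(2*z), dv = dz.
Then du = 2/sqrt(-4*z**2 + 1) dz.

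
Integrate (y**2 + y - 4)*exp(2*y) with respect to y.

(y**2 - 4)*exp(2*y)/2 + C

Use integration by parts with u = y**2 + y - 4, dv = exp(2*y) dy, so v = exp(2*y)/2.
Apply parts 2 times (tabular method): alternate signs, differentiate u down to 0, integrate dv up.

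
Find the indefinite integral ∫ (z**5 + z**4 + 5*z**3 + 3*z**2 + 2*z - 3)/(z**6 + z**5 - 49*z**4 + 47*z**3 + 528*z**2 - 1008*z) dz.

Factor the denominator: z*(z - 4)*(z - 3)**2*(z + 4)*(z + 7).
Partial-fraction decomposition: 15991/(23100*(z + 7)) - 1051/(4704*(z + 4)) - 61267/(14700*(z - 3)) - 163/(70*(z - 3)**2) + 1653/(352*(z - 4)) + 1/(336*z).
Integrate each term; A/(z−a) gives A·log|z−a|; A/(z−a)² gives −A/(z−a).

log(z)/336 + 1653*log(z - 4)/352 - 61267*log(z - 3)/14700 - 1051*log(z + 4)/4704 + 15991*log(z + 7)/23100 + 163/(70*z - 210) + C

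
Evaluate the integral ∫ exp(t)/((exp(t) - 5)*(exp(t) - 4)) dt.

Let u = e^t, du = e^t dt.
The integral becomes ∫ du/((u-4)(u-5)); decompose into partial fractions.

log(exp(t) - 5) - log(exp(t) - 4) + C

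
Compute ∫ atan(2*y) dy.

Use integration by parts with u = arctan(2*y), dv = dy.
Then du = 2/(4*y**2 + 1) dy.

y*atan(2*y) - log(4*y**2 + 1)/4 + C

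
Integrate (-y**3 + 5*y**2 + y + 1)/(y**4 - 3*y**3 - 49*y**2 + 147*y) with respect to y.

Factor the denominator: y*(y - 7)*(y - 3)*(y + 7).
Partial-fraction decomposition: -291/(490*(y + 7)) - 11/(60*(y - 3)) - 45/(196*(y - 7)) + 1/(147*y).
Integrate each term: A/(y−a) contributes A·log|y−a|.

log(y)/147 - 45*log(y - 7)/196 - 11*log(y - 3)/60 - 291*log(y + 7)/490 + C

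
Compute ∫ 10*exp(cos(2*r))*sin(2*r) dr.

Let u = cos(2*r), so du = (-2*sin(2*r)) dr.
Rewriting, the integral becomes -5·∫ e^u du = -5·e^u.
Substituting back, u = cos(2*r).

-5*exp(cos(2*r)) + C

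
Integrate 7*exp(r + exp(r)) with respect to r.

7*exp(exp(r)) + C

Let u = exp(r), so du = (exp(r)) dr.
Rewriting, the integral becomes 7·∫ e^u du = 7·e^u.
Substituting back, u = exp(r).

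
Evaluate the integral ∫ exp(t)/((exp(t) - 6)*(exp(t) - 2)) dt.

Let u = e^t, du = e^t dt.
The integral becomes ∫ du/((u-2)(u-6)); decompose into partial fractions.

log(exp(t) - 6)/4 - log(exp(t) - 2)/4 + C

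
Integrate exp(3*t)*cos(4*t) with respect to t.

Let I denote the integral. Integrate by parts with u = cos(4*t), dv = exp(3*t) dt, so v = exp(3*t)/3: I = exp(3*t)*cos(4*t)/3 + (4/3)·∫ exp(3*t)*sin(4*t) dt.
Apply parts again with u = sin(4*t), dv = exp(3*t) dt: ∫ exp(3*t)*sin(4*t) dt = exp(3*t)*sin(4*t)/3 − (4/3)·I. Substituting back brings back I: I = 4*exp(3*t)*sin(4*t)/9 + exp(3*t)*cos(4*t)/3 − (16/9)·I.
Solving for I: (1 + 16/9)·I equals the remaining terms, so I = (9/25)·(4*exp(3*t)*sin(4*t)/9 + exp(3*t)*cos(4*t)/3).

4*exp(3*t)*sin(4*t)/25 + 3*exp(3*t)*cos(4*t)/25 + C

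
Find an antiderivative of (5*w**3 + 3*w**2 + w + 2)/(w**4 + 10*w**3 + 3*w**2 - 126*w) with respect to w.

-log(w)/63 + 167*log(w - 3)/270 - 488*log(w + 6)/27 + 1573*log(w + 7)/70 + C

Factor the denominator: w*(w - 3)*(w + 6)*(w + 7).
Partial-fraction decomposition: 1573/(70*(w + 7)) - 488/(27*(w + 6)) + 167/(270*(w - 3)) - 1/(63*w).
Integrate each term: A/(w−a) contributes A·log|w−a|.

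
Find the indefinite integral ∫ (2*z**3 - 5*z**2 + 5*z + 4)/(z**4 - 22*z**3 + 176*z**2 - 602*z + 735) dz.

-131*log(z - 7)/8 + 77*log(z - 5)/4 - 7*log(z - 3)/8 - 60/(z - 7) + C

Factor the denominator: (z - 7)**2*(z - 5)*(z - 3).
Partial-fraction decomposition: -7/(8*(z - 3)) + 77/(4*(z - 5)) - 131/(8*(z - 7)) + 60/(z - 7)**2.
Integrate each term; A/(z−a) gives A·log|z−a|; A/(z−a)² gives −A/(z−a).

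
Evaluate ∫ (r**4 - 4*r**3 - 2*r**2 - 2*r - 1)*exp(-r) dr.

(-r**4 + 2*r**2 + 6*r + 7)*exp(-r) + C

Use integration by parts with u = r**4 - 4*r**3 - 2*r**2 - 2*r - 1, dv = exp(-r) dr, so v = -exp(-r).
Apply parts 4 times (tabular method): alternate signs, differentiate u down to 0, integrate dv up.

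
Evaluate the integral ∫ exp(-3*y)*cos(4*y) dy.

4*exp(-3*y)*sin(4*y)/25 - 3*exp(-3*y)*cos(4*y)/25 + C

Let I denote the integral. Integrate by parts with u = cos(4*y), dv = exp(-3*y) dy, so v = -exp(-3*y)/3: I = -exp(-3*y)*cos(4*y)/3 − (4/3)·∫ exp(-3*y)*sin(4*y) dy.
Apply parts again with u = sin(4*y), dv = exp(-3*y) dy: ∫ exp(-3*y)*sin(4*y) dy = -exp(-3*y)*sin(4*y)/3 + (4/3)·I. Substituting back brings back I: I = 4*exp(-3*y)*sin(4*y)/9 - exp(-3*y)*cos(4*y)/3 − (16/9)·I.
Solving for I: (1 + 16/9)·I equals the remaining terms, so I = (9/25)·(4*exp(-3*y)*sin(4*y)/9 - exp(-3*y)*cos(4*y)/3).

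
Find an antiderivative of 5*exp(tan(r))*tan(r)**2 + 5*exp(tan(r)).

Let u = tan(r), so du = (tan(r)**2 + 1) dr.
Rewriting, the integral becomes 5·∫ e^u du = 5·e^u.
Substituting back, u = tan(r).

5*exp(tan(r)) + C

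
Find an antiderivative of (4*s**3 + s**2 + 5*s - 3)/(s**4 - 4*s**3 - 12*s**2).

Factor the denominator: s**2*(s - 6)*(s + 2).
Partial-fraction decomposition: 41/(32*(s + 2)) + 103/(32*(s - 6)) - 1/(2*s) + 1/(4*s**2).
Integrate each term; A/(s−a) gives A·log|s−a|; A/(s−a)² gives −A/(s−a).

-log(s)/2 + 103*log(s - 6)/32 + 41*log(s + 2)/32 - 1/(4*s) + C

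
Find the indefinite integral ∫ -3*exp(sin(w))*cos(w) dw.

-3*exp(sin(w)) + C

Let u = sin(w), so du = (cos(w)) dw.
Rewriting, the integral becomes -3·∫ e^u du = -3·e^u.
Substituting back, u = sin(w).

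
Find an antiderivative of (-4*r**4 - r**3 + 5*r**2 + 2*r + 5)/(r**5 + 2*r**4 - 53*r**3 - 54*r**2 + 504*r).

5*log(r)/504 - 5203*log(r - 6)/2340 + 59*log(r - 3)/126 + 883*log(r + 4)/840 - 1805*log(r + 7)/546 + C

Factor the denominator: r*(r - 6)*(r - 3)*(r + 4)*(r + 7).
Partial-fraction decomposition: -1805/(546*(r + 7)) + 883/(840*(r + 4)) + 59/(126*(r - 3)) - 5203/(2340*(r - 6)) + 5/(504*r).
Integrate each term: A/(r−a) contributes A·log|r−a|.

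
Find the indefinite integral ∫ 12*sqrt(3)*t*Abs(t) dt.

Let u = 3*t**2, so du = (6*t) dt.
Rewriting, the integral becomes 2·∫ √u du = 2·(2/3)u^(3/2).
Substituting back, u = 3*t**2.

4*sqrt(3)*t**2*Abs(t) + C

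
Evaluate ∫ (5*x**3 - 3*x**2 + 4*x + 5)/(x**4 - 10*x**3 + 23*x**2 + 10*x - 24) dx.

143*log(x - 6)/10 - 293*log(x - 4)/30 + 11*log(x - 1)/30 + log(x + 1)/10 + C

Factor the denominator: (x - 6)*(x - 4)*(x - 1)*(x + 1).
Partial-fraction decomposition: 1/(10*(x + 1)) + 11/(30*(x - 1)) - 293/(30*(x - 4)) + 143/(10*(x - 6)).
Integrate each term: A/(x−a) contributes A·log|x−a|.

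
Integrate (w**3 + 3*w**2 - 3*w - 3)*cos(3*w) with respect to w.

Use integration by parts with u = w**3 + 3*w**2 - 3*w - 3, dv = cos(3*w) dw, so v = sin(3*w)/3.
Apply parts 3 times (tabular method): alternate signs, differentiate u down to 0, integrate dv up.

w**3*sin(3*w)/3 + w**2*sin(3*w) + w**2*cos(3*w)/3 - 11*w*sin(3*w)/9 + 2*w*cos(3*w)/3 - 11*sin(3*w)/9 - 11*cos(3*w)/27 + C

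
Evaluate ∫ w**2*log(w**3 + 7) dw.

Let u = w**3 + 7, so du = (3*w**2) dw.
The integral becomes (1/3)·∫ log(u) du; integrate by parts with u′=log(u), dv′=du.

w**3*log(w**3 + 7)/3 - w**3/3 + 7*log(w**3 + 7)/3 + C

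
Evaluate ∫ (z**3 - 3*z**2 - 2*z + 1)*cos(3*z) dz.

z**3*sin(3*z)/3 - z**2*sin(3*z) + z**2*cos(3*z)/3 - 8*z*sin(3*z)/9 - 2*z*cos(3*z)/3 + 5*sin(3*z)/9 - 8*cos(3*z)/27 + C

Use integration by parts with u = z**3 - 3*z**2 - 2*z + 1, dv = cos(3*z) dz, so v = sin(3*z)/3.
Apply parts 3 times (tabular method): alternate signs, differentiate u down to 0, integrate dv up.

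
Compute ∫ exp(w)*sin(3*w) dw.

Let I denote the integral. Integrate by parts with u = sin(3*w), dv = exp(w) dw, so v = exp(w): I = exp(w)*sin(3*w) − 3·∫ exp(w)*cos(3*w) dw.
Apply parts again with u = cos(3*w), dv = exp(w) dw: ∫ exp(w)*cos(3*w) dw = exp(w)*cos(3*w) + 3·I. Substituting back brings back I: I = exp(w)*sin(3*w) - 3*exp(w)*cos(3*w) − 9·I.
Solving for I: (1 + 9)·I equals the remaining terms, so I = (1/10)·(exp(w)*sin(3*w) - 3*exp(w)*cos(3*w)).

exp(w)*sin(3*w)/10 - 3*exp(w)*cos(3*w)/10 + C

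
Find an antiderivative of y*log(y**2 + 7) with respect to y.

Let u = y**2 + 7, so du = (2*y) dy.
The integral becomes (1/2)·∫ log(u) du; integrate by parts with u′=log(u), dv′=du.

y**2*log(y**2 + 7)/2 - y**2/2 + 7*log(y**2 + 7)/2 + C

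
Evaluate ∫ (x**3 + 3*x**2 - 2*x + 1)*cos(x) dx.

Use integration by parts with u = x**3 + 3*x**2 - 2*x + 1, dv = cos(x) dx, so v = sin(x).
Apply parts 3 times (tabular method): alternate signs, differentiate u down to 0, integrate dv up.

x**3*sin(x) + 3*x**2*sin(x) + 3*x**2*cos(x) - 8*x*sin(x) + 6*x*cos(x) - 5*sin(x) - 8*cos(x) + C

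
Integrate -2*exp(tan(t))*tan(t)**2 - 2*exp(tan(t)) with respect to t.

Let u = tan(t), so du = (tan(t)**2 + 1) dt.
Rewriting, the integral becomes -2·∫ e^u du = -2·e^u.
Substituting back, u = tan(t).

-2*exp(tan(t)) + C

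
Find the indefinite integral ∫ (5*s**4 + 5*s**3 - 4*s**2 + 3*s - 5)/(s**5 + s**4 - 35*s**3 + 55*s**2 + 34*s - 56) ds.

1543*log(s - 4)/330 - 35*log(s - 2)/18 + log(s - 1)/12 + log(s + 1)/15 + 839*log(s + 7)/396 + C

Factor the denominator: (s - 4)*(s - 2)*(s - 1)*(s + 1)*(s + 7).
Partial-fraction decomposition: 839/(396*(s + 7)) + 1/(15*(s + 1)) + 1/(12*(s - 1)) - 35/(18*(s - 2)) + 1543/(330*(s - 4)).
Integrate each term: A/(s−a) contributes A·log|s−a|.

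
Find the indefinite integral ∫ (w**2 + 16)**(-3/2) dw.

w/(16*sqrt(w**2 + 16)) + C

Substitute w = 4·tan(θ), so dw = 4·sec(θ)^2 dθ and the radical becomes sqrt(w**2 + 16) = 4·sec(θ) by the Pythagorean identity.
Integrate the resulting trig expression in θ, then back-substitute tan(θ) = w/4, sec(θ) = sqrt(w**2 + 16)/4 (absorbing any constant into C).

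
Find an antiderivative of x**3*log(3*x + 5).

x**4*log(3*x + 5)/4 - x**4/16 + 5*x**3/36 - 25*x**2/72 + 125*x/108 - 625*log(3*x + 5)/324 + C

Use integration by parts with u = log(3*x + 5), dv = x**3 dx.
Then du = 3/(3*x + 5) dx and v = x**4/4.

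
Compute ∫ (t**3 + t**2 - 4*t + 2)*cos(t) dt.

t**3*sin(t) + t**2*sin(t) + 3*t**2*cos(t) - 10*t*sin(t) + 2*t*cos(t) - 10*cos(t) + C

Use integration by parts with u = t**3 + t**2 - 4*t + 2, dv = cos(t) dt, so v = sin(t).
Apply parts 3 times (tabular method): alternate signs, differentiate u down to 0, integrate dv up.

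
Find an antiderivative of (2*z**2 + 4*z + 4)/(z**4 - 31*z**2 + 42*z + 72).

Factor the denominator: (z - 4)*(z - 3)*(z + 1)*(z + 6).
Partial-fraction decomposition: -26/(225*(z + 6)) + 1/(50*(z + 1)) - 17/(18*(z - 3)) + 26/(25*(z - 4)).
Integrate each term: A/(z−a) contributes A·log|z−a|.

26*log(z - 4)/25 - 17*log(z - 3)/18 + log(z + 1)/50 - 26*log(z + 6)/225 + C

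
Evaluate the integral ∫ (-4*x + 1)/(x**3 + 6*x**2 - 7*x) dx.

-log(x)/7 - 3*log(x - 1)/8 + 29*log(x + 7)/56 + C

Factor the denominator: x*(x - 1)*(x + 7).
Partial-fraction decomposition: 29/(56*(x + 7)) - 3/(8*(x - 1)) - 1/(7*x).
Integrate each term: A/(x−a) contributes A·log|x−a|.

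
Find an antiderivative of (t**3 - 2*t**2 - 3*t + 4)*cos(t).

Use integration by parts with u = t**3 - 2*t**2 - 3*t + 4, dv = cos(t) dt, so v = sin(t).
Apply parts 3 times (tabular method): alternate signs, differentiate u down to 0, integrate dv up.

t**3*sin(t) - 2*t**2*sin(t) + 3*t**2*cos(t) - 9*t*sin(t) - 4*t*cos(t) + 8*sin(t) - 9*cos(t) + C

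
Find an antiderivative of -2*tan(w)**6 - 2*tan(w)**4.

Let u = tan(w), so du = (tan(w)**2 + 1) dw.
Rewriting, the integral becomes -2·∫ u^4 du = -2·u^5/5.
Substituting back, u = tan(w).

-2*tan(w)**5/5 + C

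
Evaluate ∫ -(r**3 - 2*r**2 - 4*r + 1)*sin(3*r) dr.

Use integration by parts with u = r**3 - 2*r**2 - 4*r + 1, dv = -sin(3*r) dr, so v = cos(3*r)/3.
Apply parts 3 times (tabular method): alternate signs, differentiate u down to 0, integrate dv up.

r**3*cos(3*r)/3 - r**2*sin(3*r)/3 - 2*r**2*cos(3*r)/3 + 4*r*sin(3*r)/9 - 14*r*cos(3*r)/9 + 14*sin(3*r)/27 + 13*cos(3*r)/27 + C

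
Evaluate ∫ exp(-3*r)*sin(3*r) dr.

Let I denote the integral. Integrate by parts with u = sin(3*r), dv = exp(-3*r) dr, so v = -exp(-3*r)/3: I = -exp(-3*r)*sin(3*r)/3 + ∫ exp(-3*r)*cos(3*r) dr.
Apply parts again with u = cos(3*r), dv = exp(-3*r) dr: ∫ exp(-3*r)*cos(3*r) dr = -exp(-3*r)*cos(3*r)/3 − I. Substituting back brings back I: I = -exp(-3*r)*sin(3*r)/3 - exp(-3*r)*cos(3*r)/3 − I.
Solving for I: (1 + 1)·I equals the remaining terms, so I = (1/2)·(-exp(-3*r)*sin(3*r)/3 - exp(-3*r)*cos(3*r)/3).

-exp(-3*r)*sin(3*r)/6 - exp(-3*r)*cos(3*r)/6 + C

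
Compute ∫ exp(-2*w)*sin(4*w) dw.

Let I denote the integral. Integrate by parts with u = sin(4*w), dv = exp(-2*w) dw, so v = -exp(-2*w)/2: I = -exp(-2*w)*sin(4*w)/2 + 2·∫ exp(-2*w)*cos(4*w) dw.
Apply parts again with u = cos(4*w), dv = exp(-2*w) dw: ∫ exp(-2*w)*cos(4*w) dw = -exp(-2*w)*cos(4*w)/2 − 2·I. Substituting back brings back I: I = -exp(-2*w)*sin(4*w)/2 - exp(-2*w)*cos(4*w) − 4·I.
Solving for I: (1 + 4)·I equals the remaining terms, so I = (1/5)·(-exp(-2*w)*sin(4*w)/2 - exp(-2*w)*cos(4*w)).

-exp(-2*w)*sin(4*w)/10 - exp(-2*w)*cos(4*w)/5 + C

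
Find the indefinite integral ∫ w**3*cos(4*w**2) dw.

w**2*sin(4*w**2)/8 + cos(4*w**2)/32 + C

Let u = w², du = 2w dw; rewrite as (1/2)∫ u^1·cos(4u) du.
Now integrate by parts 1 time.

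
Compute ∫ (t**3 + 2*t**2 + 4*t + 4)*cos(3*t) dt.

t**3*sin(3*t)/3 + 2*t**2*sin(3*t)/3 + t**2*cos(3*t)/3 + 10*t*sin(3*t)/9 + 4*t*cos(3*t)/9 + 32*sin(3*t)/27 + 10*cos(3*t)/27 + C

Use integration by parts with u = t**3 + 2*t**2 + 4*t + 4, dv = cos(3*t) dt, so v = sin(3*t)/3.
Apply parts 3 times (tabular method): alternate signs, differentiate u down to 0, integrate dv up.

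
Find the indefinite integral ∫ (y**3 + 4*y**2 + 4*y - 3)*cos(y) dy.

y**3*sin(y) + 4*y**2*sin(y) + 3*y**2*cos(y) - 2*y*sin(y) + 8*y*cos(y) - 11*sin(y) - 2*cos(y) + C

Use integration by parts with u = y**3 + 4*y**2 + 4*y - 3, dv = cos(y) dy, so v = sin(y).
Apply parts 3 times (tabular method): alternate signs, differentiate u down to 0, integrate dv up.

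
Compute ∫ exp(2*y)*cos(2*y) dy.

Let I denote the integral. Integrate by parts with u = cos(2*y), dv = exp(2*y) dy, so v = exp(2*y)/2: I = exp(2*y)*cos(2*y)/2 + ∫ exp(2*y)*sin(2*y) dy.
Apply parts again with u = sin(2*y), dv = exp(2*y) dy: ∫ exp(2*y)*sin(2*y) dy = exp(2*y)*sin(2*y)/2 − I. Substituting back brings back I: I = exp(2*y)*sin(2*y)/2 + exp(2*y)*cos(2*y)/2 − I.
Solving for I: (1 + 1)·I equals the remaining terms, so I = (1/2)·(exp(2*y)*sin(2*y)/2 + exp(2*y)*cos(2*y)/2).

exp(2*y)*sin(2*y)/4 + exp(2*y)*cos(2*y)/4 + C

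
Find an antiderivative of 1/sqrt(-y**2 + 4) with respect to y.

asin(y/2) + C

Substitute y = 2·sin(θ), so dy = 2·cos(θ) dθ and the radical becomes sqrt(-y**2 + 4) = 2·cos(θ) by the Pythagorean identity.
Integrate the resulting trig expression in θ, then back-substitute θ = asin(y/2), sin(θ) = y/2, cos(θ) = sqrt(-y**2 + 4)/2 (absorbing any constant into C).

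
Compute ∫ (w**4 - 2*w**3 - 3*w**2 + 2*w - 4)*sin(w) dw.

-w**4*cos(w) + 4*w**3*sin(w) + 2*w**3*cos(w) - 6*w**2*sin(w) + 15*w**2*cos(w) - 30*w*sin(w) - 14*w*cos(w) + 14*sin(w) - 26*cos(w) + C

Use integration by parts with u = w**4 - 2*w**3 - 3*w**2 + 2*w - 4, dv = sin(w) dw, so v = -cos(w).
Apply parts 4 times (tabular method): alternate signs, differentiate u down to 0, integrate dv up.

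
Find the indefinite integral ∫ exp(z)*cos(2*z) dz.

2*exp(z)*sin(2*z)/5 + exp(z)*cos(2*z)/5 + C

Let I denote the integral. Integrate by parts with u = cos(2*z), dv = exp(z) dz, so v = exp(z): I = exp(z)*cos(2*z) + 2·∫ exp(z)*sin(2*z) dz.
Apply parts again with u = sin(2*z), dv = exp(z) dz: ∫ exp(z)*sin(2*z) dz = exp(z)*sin(2*z) − 2·I. Substituting back brings back I: I = 2*exp(z)*sin(2*z) + exp(z)*cos(2*z) − 4·I.
Solving for I: (1 + 4)·I equals the remaining terms, so I = (1/5)·(2*exp(z)*sin(2*z) + exp(z)*cos(2*z)).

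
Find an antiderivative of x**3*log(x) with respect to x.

Use integration by parts with u = log(x), dv = x**3 dx.
Then du = 1/x dx and v = x**4/4.

x**4*log(x)/4 - x**4/16 + C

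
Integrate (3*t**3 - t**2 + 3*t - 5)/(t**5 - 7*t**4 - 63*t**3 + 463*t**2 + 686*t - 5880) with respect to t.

249*log(t - 7)/77 - 125*log(t - 6)/26 + 5*log(t - 5)/3 + 5*log(t + 4)/66 - 46*log(t + 7)/273 + C

Factor the denominator: (t - 7)*(t - 6)*(t - 5)*(t + 4)*(t + 7).
Partial-fraction decomposition: -46/(273*(t + 7)) + 5/(66*(t + 4)) + 5/(3*(t - 5)) - 125/(26*(t - 6)) + 249/(77*(t - 7)).
Integrate each term: A/(t−a) contributes A·log|t−a|.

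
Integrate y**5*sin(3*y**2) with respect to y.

-y**4*cos(3*y**2)/6 + y**2*sin(3*y**2)/9 + cos(3*y**2)/27 + C

Let u = y², du = 2y dy; rewrite as (1/2)∫ u^2·sin(3u) du.
Now integrate by parts 2 times.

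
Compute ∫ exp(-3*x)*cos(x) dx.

Let I denote the integral. Integrate by parts with u = cos(x), dv = exp(-3*x) dx, so v = -exp(-3*x)/3: I = -exp(-3*x)*cos(x)/3 − (1/3)·∫ exp(-3*x)*sin(x) dx.
Apply parts again with u = sin(x), dv = exp(-3*x) dx: ∫ exp(-3*x)*sin(x) dx = -exp(-3*x)*sin(x)/3 + (1/3)·I. Substituting back brings back I: I = exp(-3*x)*sin(x)/9 - exp(-3*x)*cos(x)/3 − (1/9)·I.
Solving for I: (1 + 1/9)·I equals the remaining terms, so I = (9/10)·(exp(-3*x)*sin(x)/9 - exp(-3*x)*cos(x)/3).

exp(-3*x)*sin(x)/10 - 3*exp(-3*x)*cos(x)/10 + C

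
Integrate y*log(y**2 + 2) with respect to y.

y**2*log(y**2 + 2)/2 - y**2/2 + log(y**2 + 2) + C

Let u = y**2 + 2, so du = (2*y) dy.
The integral becomes (1/2)·∫ log(u) du; integrate by parts with u′=log(u), dv′=du.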